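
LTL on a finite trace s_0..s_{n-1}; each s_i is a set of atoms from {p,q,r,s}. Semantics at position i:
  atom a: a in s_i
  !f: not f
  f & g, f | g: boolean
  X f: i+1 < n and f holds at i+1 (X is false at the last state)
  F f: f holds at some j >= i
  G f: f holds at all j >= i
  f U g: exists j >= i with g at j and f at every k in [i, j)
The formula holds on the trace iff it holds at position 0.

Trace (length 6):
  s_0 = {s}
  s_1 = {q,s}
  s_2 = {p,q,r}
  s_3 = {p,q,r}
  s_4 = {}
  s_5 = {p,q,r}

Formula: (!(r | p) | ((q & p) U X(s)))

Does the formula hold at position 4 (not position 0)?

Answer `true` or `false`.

s_0={s}: (!(r | p) | ((q & p) U X(s)))=True !(r | p)=True (r | p)=False r=False p=False ((q & p) U X(s))=True (q & p)=False q=False X(s)=True s=True
s_1={q,s}: (!(r | p) | ((q & p) U X(s)))=True !(r | p)=True (r | p)=False r=False p=False ((q & p) U X(s))=False (q & p)=False q=True X(s)=False s=True
s_2={p,q,r}: (!(r | p) | ((q & p) U X(s)))=False !(r | p)=False (r | p)=True r=True p=True ((q & p) U X(s))=False (q & p)=True q=True X(s)=False s=False
s_3={p,q,r}: (!(r | p) | ((q & p) U X(s)))=False !(r | p)=False (r | p)=True r=True p=True ((q & p) U X(s))=False (q & p)=True q=True X(s)=False s=False
s_4={}: (!(r | p) | ((q & p) U X(s)))=True !(r | p)=True (r | p)=False r=False p=False ((q & p) U X(s))=False (q & p)=False q=False X(s)=False s=False
s_5={p,q,r}: (!(r | p) | ((q & p) U X(s)))=False !(r | p)=False (r | p)=True r=True p=True ((q & p) U X(s))=False (q & p)=True q=True X(s)=False s=False
Evaluating at position 4: result = True

Answer: true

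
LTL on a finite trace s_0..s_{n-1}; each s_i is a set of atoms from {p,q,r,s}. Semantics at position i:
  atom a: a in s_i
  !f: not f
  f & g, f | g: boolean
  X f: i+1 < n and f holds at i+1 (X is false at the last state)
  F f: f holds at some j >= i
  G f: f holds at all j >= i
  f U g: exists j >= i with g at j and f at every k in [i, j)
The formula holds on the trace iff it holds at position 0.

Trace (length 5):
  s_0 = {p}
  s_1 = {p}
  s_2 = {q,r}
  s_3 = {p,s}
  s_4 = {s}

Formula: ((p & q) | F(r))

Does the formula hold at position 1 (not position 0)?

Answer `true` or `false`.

Answer: true

Derivation:
s_0={p}: ((p & q) | F(r))=True (p & q)=False p=True q=False F(r)=True r=False
s_1={p}: ((p & q) | F(r))=True (p & q)=False p=True q=False F(r)=True r=False
s_2={q,r}: ((p & q) | F(r))=True (p & q)=False p=False q=True F(r)=True r=True
s_3={p,s}: ((p & q) | F(r))=False (p & q)=False p=True q=False F(r)=False r=False
s_4={s}: ((p & q) | F(r))=False (p & q)=False p=False q=False F(r)=False r=False
Evaluating at position 1: result = True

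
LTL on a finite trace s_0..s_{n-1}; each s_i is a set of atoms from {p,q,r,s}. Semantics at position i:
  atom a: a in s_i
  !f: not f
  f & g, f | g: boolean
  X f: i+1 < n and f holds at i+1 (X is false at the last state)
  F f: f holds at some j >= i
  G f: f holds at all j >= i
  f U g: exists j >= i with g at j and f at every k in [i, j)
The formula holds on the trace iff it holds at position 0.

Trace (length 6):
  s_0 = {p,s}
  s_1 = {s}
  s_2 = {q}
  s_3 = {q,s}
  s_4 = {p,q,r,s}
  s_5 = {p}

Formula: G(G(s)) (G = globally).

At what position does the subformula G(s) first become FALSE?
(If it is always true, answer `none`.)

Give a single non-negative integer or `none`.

Answer: 0

Derivation:
s_0={p,s}: G(s)=False s=True
s_1={s}: G(s)=False s=True
s_2={q}: G(s)=False s=False
s_3={q,s}: G(s)=False s=True
s_4={p,q,r,s}: G(s)=False s=True
s_5={p}: G(s)=False s=False
G(G(s)) holds globally = False
First violation at position 0.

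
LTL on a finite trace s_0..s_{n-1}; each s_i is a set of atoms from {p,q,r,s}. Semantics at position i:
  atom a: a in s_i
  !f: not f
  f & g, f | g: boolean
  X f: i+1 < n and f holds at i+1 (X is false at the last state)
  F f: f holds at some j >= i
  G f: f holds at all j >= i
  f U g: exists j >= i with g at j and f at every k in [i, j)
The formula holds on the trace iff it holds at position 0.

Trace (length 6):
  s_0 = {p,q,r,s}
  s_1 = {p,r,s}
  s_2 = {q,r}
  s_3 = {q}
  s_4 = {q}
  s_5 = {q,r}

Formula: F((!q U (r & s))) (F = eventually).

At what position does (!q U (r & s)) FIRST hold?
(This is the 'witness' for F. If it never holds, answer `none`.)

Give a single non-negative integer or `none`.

s_0={p,q,r,s}: (!q U (r & s))=True !q=False q=True (r & s)=True r=True s=True
s_1={p,r,s}: (!q U (r & s))=True !q=True q=False (r & s)=True r=True s=True
s_2={q,r}: (!q U (r & s))=False !q=False q=True (r & s)=False r=True s=False
s_3={q}: (!q U (r & s))=False !q=False q=True (r & s)=False r=False s=False
s_4={q}: (!q U (r & s))=False !q=False q=True (r & s)=False r=False s=False
s_5={q,r}: (!q U (r & s))=False !q=False q=True (r & s)=False r=True s=False
F((!q U (r & s))) holds; first witness at position 0.

Answer: 0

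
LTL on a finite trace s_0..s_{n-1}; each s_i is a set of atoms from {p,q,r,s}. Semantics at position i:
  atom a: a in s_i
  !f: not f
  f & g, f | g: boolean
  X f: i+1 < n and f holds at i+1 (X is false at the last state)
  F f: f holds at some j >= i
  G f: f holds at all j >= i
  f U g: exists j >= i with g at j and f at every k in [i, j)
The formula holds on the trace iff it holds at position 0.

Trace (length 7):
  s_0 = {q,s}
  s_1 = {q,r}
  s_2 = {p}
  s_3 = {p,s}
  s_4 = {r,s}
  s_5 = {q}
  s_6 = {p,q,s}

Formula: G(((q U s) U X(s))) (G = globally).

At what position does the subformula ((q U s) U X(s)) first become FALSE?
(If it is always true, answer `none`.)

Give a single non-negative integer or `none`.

s_0={q,s}: ((q U s) U X(s))=False (q U s)=True q=True s=True X(s)=False
s_1={q,r}: ((q U s) U X(s))=False (q U s)=False q=True s=False X(s)=False
s_2={p}: ((q U s) U X(s))=True (q U s)=False q=False s=False X(s)=True
s_3={p,s}: ((q U s) U X(s))=True (q U s)=True q=False s=True X(s)=True
s_4={r,s}: ((q U s) U X(s))=True (q U s)=True q=False s=True X(s)=False
s_5={q}: ((q U s) U X(s))=True (q U s)=True q=True s=False X(s)=True
s_6={p,q,s}: ((q U s) U X(s))=False (q U s)=True q=True s=True X(s)=False
G(((q U s) U X(s))) holds globally = False
First violation at position 0.

Answer: 0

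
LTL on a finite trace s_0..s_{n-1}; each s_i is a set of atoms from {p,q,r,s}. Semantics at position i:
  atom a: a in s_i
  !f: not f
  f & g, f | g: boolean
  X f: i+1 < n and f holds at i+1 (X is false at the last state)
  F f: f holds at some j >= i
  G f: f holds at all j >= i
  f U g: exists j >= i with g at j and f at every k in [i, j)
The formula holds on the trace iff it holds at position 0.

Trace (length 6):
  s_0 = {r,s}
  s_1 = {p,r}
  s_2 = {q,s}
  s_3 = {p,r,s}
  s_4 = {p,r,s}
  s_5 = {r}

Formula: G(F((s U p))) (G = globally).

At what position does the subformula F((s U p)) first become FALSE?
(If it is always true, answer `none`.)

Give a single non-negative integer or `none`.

s_0={r,s}: F((s U p))=True (s U p)=True s=True p=False
s_1={p,r}: F((s U p))=True (s U p)=True s=False p=True
s_2={q,s}: F((s U p))=True (s U p)=True s=True p=False
s_3={p,r,s}: F((s U p))=True (s U p)=True s=True p=True
s_4={p,r,s}: F((s U p))=True (s U p)=True s=True p=True
s_5={r}: F((s U p))=False (s U p)=False s=False p=False
G(F((s U p))) holds globally = False
First violation at position 5.

Answer: 5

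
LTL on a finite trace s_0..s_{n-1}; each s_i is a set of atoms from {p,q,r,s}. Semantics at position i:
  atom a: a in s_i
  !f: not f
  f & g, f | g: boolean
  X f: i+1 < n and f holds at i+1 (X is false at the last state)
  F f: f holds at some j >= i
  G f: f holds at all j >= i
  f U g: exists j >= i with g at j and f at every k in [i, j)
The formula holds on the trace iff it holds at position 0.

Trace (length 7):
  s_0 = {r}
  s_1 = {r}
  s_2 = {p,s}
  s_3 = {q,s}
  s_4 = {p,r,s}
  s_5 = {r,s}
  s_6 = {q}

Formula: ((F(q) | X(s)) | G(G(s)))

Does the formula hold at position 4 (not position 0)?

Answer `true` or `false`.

Answer: true

Derivation:
s_0={r}: ((F(q) | X(s)) | G(G(s)))=True (F(q) | X(s))=True F(q)=True q=False X(s)=False s=False G(G(s))=False G(s)=False
s_1={r}: ((F(q) | X(s)) | G(G(s)))=True (F(q) | X(s))=True F(q)=True q=False X(s)=True s=False G(G(s))=False G(s)=False
s_2={p,s}: ((F(q) | X(s)) | G(G(s)))=True (F(q) | X(s))=True F(q)=True q=False X(s)=True s=True G(G(s))=False G(s)=False
s_3={q,s}: ((F(q) | X(s)) | G(G(s)))=True (F(q) | X(s))=True F(q)=True q=True X(s)=True s=True G(G(s))=False G(s)=False
s_4={p,r,s}: ((F(q) | X(s)) | G(G(s)))=True (F(q) | X(s))=True F(q)=True q=False X(s)=True s=True G(G(s))=False G(s)=False
s_5={r,s}: ((F(q) | X(s)) | G(G(s)))=True (F(q) | X(s))=True F(q)=True q=False X(s)=False s=True G(G(s))=False G(s)=False
s_6={q}: ((F(q) | X(s)) | G(G(s)))=True (F(q) | X(s))=True F(q)=True q=True X(s)=False s=False G(G(s))=False G(s)=False
Evaluating at position 4: result = True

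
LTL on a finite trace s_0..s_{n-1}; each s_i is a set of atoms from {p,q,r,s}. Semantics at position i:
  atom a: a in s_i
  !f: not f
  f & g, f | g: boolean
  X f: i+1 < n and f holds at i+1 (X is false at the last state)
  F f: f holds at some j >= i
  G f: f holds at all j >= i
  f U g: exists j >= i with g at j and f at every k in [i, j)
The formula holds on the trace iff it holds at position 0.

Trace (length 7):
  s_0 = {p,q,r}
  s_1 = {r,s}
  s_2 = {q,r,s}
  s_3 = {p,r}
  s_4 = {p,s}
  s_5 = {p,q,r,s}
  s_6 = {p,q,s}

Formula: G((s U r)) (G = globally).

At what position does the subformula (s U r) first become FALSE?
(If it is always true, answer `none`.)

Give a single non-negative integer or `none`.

s_0={p,q,r}: (s U r)=True s=False r=True
s_1={r,s}: (s U r)=True s=True r=True
s_2={q,r,s}: (s U r)=True s=True r=True
s_3={p,r}: (s U r)=True s=False r=True
s_4={p,s}: (s U r)=True s=True r=False
s_5={p,q,r,s}: (s U r)=True s=True r=True
s_6={p,q,s}: (s U r)=False s=True r=False
G((s U r)) holds globally = False
First violation at position 6.

Answer: 6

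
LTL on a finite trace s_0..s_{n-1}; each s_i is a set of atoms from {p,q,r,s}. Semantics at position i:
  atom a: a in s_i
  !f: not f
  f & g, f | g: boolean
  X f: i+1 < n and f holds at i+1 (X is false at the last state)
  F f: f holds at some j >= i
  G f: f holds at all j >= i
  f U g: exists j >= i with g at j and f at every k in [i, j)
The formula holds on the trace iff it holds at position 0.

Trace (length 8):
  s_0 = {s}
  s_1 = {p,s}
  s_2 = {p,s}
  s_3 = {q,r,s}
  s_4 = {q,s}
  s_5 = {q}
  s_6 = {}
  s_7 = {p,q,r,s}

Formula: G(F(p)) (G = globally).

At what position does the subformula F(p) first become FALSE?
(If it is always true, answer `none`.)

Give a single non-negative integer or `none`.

Answer: none

Derivation:
s_0={s}: F(p)=True p=False
s_1={p,s}: F(p)=True p=True
s_2={p,s}: F(p)=True p=True
s_3={q,r,s}: F(p)=True p=False
s_4={q,s}: F(p)=True p=False
s_5={q}: F(p)=True p=False
s_6={}: F(p)=True p=False
s_7={p,q,r,s}: F(p)=True p=True
G(F(p)) holds globally = True
No violation — formula holds at every position.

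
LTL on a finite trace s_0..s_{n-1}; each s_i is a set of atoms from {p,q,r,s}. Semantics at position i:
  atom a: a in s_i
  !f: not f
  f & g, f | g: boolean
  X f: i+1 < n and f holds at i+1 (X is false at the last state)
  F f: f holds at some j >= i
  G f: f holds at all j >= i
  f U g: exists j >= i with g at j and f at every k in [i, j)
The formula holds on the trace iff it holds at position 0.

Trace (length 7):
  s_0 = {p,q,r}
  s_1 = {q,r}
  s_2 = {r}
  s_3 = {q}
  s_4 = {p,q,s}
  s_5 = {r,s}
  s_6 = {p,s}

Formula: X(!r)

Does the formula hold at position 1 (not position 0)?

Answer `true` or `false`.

Answer: false

Derivation:
s_0={p,q,r}: X(!r)=False !r=False r=True
s_1={q,r}: X(!r)=False !r=False r=True
s_2={r}: X(!r)=True !r=False r=True
s_3={q}: X(!r)=True !r=True r=False
s_4={p,q,s}: X(!r)=False !r=True r=False
s_5={r,s}: X(!r)=True !r=False r=True
s_6={p,s}: X(!r)=False !r=True r=False
Evaluating at position 1: result = False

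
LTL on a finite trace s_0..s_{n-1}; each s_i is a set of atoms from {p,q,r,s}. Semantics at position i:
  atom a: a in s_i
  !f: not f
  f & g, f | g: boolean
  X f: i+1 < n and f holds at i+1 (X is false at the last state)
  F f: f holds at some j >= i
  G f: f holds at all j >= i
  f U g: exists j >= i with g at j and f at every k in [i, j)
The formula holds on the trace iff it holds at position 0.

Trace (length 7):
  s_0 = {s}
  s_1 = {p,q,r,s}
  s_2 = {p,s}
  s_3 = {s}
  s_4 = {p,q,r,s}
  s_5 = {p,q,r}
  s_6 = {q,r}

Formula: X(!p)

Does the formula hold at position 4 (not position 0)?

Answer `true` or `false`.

Answer: false

Derivation:
s_0={s}: X(!p)=False !p=True p=False
s_1={p,q,r,s}: X(!p)=False !p=False p=True
s_2={p,s}: X(!p)=True !p=False p=True
s_3={s}: X(!p)=False !p=True p=False
s_4={p,q,r,s}: X(!p)=False !p=False p=True
s_5={p,q,r}: X(!p)=True !p=False p=True
s_6={q,r}: X(!p)=False !p=True p=False
Evaluating at position 4: result = False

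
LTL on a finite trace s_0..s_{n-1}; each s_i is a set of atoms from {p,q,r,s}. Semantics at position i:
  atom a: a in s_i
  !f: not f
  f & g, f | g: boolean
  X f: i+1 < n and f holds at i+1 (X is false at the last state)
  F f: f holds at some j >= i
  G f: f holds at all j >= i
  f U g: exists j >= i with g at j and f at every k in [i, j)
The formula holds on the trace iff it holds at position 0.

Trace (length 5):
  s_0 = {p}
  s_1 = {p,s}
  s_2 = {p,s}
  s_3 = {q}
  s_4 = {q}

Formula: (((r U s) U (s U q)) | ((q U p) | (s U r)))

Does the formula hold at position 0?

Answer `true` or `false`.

s_0={p}: (((r U s) U (s U q)) | ((q U p) | (s U r)))=True ((r U s) U (s U q))=False (r U s)=False r=False s=False (s U q)=False q=False ((q U p) | (s U r))=True (q U p)=True p=True (s U r)=False
s_1={p,s}: (((r U s) U (s U q)) | ((q U p) | (s U r)))=True ((r U s) U (s U q))=True (r U s)=True r=False s=True (s U q)=True q=False ((q U p) | (s U r))=True (q U p)=True p=True (s U r)=False
s_2={p,s}: (((r U s) U (s U q)) | ((q U p) | (s U r)))=True ((r U s) U (s U q))=True (r U s)=True r=False s=True (s U q)=True q=False ((q U p) | (s U r))=True (q U p)=True p=True (s U r)=False
s_3={q}: (((r U s) U (s U q)) | ((q U p) | (s U r)))=True ((r U s) U (s U q))=True (r U s)=False r=False s=False (s U q)=True q=True ((q U p) | (s U r))=False (q U p)=False p=False (s U r)=False
s_4={q}: (((r U s) U (s U q)) | ((q U p) | (s U r)))=True ((r U s) U (s U q))=True (r U s)=False r=False s=False (s U q)=True q=True ((q U p) | (s U r))=False (q U p)=False p=False (s U r)=False

Answer: true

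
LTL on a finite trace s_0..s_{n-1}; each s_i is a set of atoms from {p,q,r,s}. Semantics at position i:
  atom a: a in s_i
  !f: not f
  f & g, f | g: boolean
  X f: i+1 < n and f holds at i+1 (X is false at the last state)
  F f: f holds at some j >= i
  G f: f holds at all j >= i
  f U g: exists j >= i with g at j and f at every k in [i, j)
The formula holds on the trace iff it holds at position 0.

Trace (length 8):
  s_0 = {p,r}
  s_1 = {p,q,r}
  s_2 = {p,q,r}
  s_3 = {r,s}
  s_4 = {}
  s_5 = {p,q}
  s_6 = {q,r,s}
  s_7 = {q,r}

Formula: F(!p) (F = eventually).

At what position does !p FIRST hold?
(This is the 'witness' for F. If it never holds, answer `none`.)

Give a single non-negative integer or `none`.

s_0={p,r}: !p=False p=True
s_1={p,q,r}: !p=False p=True
s_2={p,q,r}: !p=False p=True
s_3={r,s}: !p=True p=False
s_4={}: !p=True p=False
s_5={p,q}: !p=False p=True
s_6={q,r,s}: !p=True p=False
s_7={q,r}: !p=True p=False
F(!p) holds; first witness at position 3.

Answer: 3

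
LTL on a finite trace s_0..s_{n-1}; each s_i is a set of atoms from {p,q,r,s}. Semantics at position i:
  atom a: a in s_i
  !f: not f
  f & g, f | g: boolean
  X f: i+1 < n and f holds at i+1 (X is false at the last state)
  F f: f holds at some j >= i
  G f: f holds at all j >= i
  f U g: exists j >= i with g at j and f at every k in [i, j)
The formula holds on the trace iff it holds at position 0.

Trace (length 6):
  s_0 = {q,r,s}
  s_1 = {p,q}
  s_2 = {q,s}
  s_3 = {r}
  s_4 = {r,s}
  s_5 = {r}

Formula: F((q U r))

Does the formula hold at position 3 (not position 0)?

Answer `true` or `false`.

s_0={q,r,s}: F((q U r))=True (q U r)=True q=True r=True
s_1={p,q}: F((q U r))=True (q U r)=True q=True r=False
s_2={q,s}: F((q U r))=True (q U r)=True q=True r=False
s_3={r}: F((q U r))=True (q U r)=True q=False r=True
s_4={r,s}: F((q U r))=True (q U r)=True q=False r=True
s_5={r}: F((q U r))=True (q U r)=True q=False r=True
Evaluating at position 3: result = True

Answer: true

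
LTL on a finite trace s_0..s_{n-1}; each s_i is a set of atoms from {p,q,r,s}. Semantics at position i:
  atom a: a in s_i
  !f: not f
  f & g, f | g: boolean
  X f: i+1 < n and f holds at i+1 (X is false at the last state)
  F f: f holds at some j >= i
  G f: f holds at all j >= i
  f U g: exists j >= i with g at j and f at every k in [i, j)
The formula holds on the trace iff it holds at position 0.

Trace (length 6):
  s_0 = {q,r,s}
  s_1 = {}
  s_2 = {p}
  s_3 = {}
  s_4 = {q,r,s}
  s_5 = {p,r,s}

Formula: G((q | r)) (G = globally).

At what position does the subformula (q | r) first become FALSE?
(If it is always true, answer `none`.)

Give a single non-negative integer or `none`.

s_0={q,r,s}: (q | r)=True q=True r=True
s_1={}: (q | r)=False q=False r=False
s_2={p}: (q | r)=False q=False r=False
s_3={}: (q | r)=False q=False r=False
s_4={q,r,s}: (q | r)=True q=True r=True
s_5={p,r,s}: (q | r)=True q=False r=True
G((q | r)) holds globally = False
First violation at position 1.

Answer: 1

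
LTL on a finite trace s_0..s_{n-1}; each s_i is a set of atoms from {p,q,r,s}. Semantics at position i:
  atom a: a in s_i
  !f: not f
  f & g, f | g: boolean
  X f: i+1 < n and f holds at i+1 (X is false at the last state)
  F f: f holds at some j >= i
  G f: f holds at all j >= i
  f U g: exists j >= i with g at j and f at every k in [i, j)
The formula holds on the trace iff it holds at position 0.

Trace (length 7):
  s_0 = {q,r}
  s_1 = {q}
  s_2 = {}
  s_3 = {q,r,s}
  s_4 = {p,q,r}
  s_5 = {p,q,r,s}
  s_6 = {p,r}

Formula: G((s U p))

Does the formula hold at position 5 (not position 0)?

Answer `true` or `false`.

Answer: true

Derivation:
s_0={q,r}: G((s U p))=False (s U p)=False s=False p=False
s_1={q}: G((s U p))=False (s U p)=False s=False p=False
s_2={}: G((s U p))=False (s U p)=False s=False p=False
s_3={q,r,s}: G((s U p))=True (s U p)=True s=True p=False
s_4={p,q,r}: G((s U p))=True (s U p)=True s=False p=True
s_5={p,q,r,s}: G((s U p))=True (s U p)=True s=True p=True
s_6={p,r}: G((s U p))=True (s U p)=True s=False p=True
Evaluating at position 5: result = True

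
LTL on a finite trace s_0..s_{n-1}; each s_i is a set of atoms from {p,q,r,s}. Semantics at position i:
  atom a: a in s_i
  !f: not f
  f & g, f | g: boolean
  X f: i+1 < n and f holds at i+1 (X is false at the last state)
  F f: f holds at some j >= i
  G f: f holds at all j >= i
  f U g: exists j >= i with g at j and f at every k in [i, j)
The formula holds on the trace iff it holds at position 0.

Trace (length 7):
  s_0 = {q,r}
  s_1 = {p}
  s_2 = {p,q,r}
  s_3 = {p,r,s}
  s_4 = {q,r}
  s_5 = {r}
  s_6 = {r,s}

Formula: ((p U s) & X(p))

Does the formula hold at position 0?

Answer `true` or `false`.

s_0={q,r}: ((p U s) & X(p))=False (p U s)=False p=False s=False X(p)=True
s_1={p}: ((p U s) & X(p))=True (p U s)=True p=True s=False X(p)=True
s_2={p,q,r}: ((p U s) & X(p))=True (p U s)=True p=True s=False X(p)=True
s_3={p,r,s}: ((p U s) & X(p))=False (p U s)=True p=True s=True X(p)=False
s_4={q,r}: ((p U s) & X(p))=False (p U s)=False p=False s=False X(p)=False
s_5={r}: ((p U s) & X(p))=False (p U s)=False p=False s=False X(p)=False
s_6={r,s}: ((p U s) & X(p))=False (p U s)=True p=False s=True X(p)=False

Answer: false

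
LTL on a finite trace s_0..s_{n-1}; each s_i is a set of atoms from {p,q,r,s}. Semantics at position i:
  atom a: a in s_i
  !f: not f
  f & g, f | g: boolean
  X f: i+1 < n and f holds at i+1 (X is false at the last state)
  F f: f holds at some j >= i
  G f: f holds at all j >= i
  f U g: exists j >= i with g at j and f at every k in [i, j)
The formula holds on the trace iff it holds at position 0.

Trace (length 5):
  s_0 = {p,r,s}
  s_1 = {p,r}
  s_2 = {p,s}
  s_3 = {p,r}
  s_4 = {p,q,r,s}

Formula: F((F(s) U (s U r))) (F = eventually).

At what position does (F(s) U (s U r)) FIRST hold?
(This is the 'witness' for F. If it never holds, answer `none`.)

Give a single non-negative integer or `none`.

s_0={p,r,s}: (F(s) U (s U r))=True F(s)=True s=True (s U r)=True r=True
s_1={p,r}: (F(s) U (s U r))=True F(s)=True s=False (s U r)=True r=True
s_2={p,s}: (F(s) U (s U r))=True F(s)=True s=True (s U r)=True r=False
s_3={p,r}: (F(s) U (s U r))=True F(s)=True s=False (s U r)=True r=True
s_4={p,q,r,s}: (F(s) U (s U r))=True F(s)=True s=True (s U r)=True r=True
F((F(s) U (s U r))) holds; first witness at position 0.

Answer: 0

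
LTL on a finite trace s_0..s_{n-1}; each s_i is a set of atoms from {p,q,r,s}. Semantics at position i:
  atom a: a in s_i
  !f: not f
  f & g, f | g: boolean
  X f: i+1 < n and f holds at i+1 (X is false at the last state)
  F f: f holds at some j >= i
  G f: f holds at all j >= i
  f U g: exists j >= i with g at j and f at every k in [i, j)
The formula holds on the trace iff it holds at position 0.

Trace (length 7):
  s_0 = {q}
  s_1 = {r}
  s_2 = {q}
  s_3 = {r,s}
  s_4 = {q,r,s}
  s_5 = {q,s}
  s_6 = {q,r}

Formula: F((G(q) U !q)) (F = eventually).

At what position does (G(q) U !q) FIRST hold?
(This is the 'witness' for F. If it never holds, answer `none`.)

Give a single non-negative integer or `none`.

Answer: 1

Derivation:
s_0={q}: (G(q) U !q)=False G(q)=False q=True !q=False
s_1={r}: (G(q) U !q)=True G(q)=False q=False !q=True
s_2={q}: (G(q) U !q)=False G(q)=False q=True !q=False
s_3={r,s}: (G(q) U !q)=True G(q)=False q=False !q=True
s_4={q,r,s}: (G(q) U !q)=False G(q)=True q=True !q=False
s_5={q,s}: (G(q) U !q)=False G(q)=True q=True !q=False
s_6={q,r}: (G(q) U !q)=False G(q)=True q=True !q=False
F((G(q) U !q)) holds; first witness at position 1.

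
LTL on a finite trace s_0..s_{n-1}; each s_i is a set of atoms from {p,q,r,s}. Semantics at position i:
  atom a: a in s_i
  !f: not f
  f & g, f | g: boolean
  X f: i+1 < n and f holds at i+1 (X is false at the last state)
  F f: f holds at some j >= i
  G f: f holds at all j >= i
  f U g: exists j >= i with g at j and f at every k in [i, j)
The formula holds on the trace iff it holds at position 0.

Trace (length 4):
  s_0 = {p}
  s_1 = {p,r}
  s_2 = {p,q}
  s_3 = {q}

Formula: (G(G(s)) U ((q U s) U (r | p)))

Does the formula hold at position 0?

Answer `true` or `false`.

Answer: true

Derivation:
s_0={p}: (G(G(s)) U ((q U s) U (r | p)))=True G(G(s))=False G(s)=False s=False ((q U s) U (r | p))=True (q U s)=False q=False (r | p)=True r=False p=True
s_1={p,r}: (G(G(s)) U ((q U s) U (r | p)))=True G(G(s))=False G(s)=False s=False ((q U s) U (r | p))=True (q U s)=False q=False (r | p)=True r=True p=True
s_2={p,q}: (G(G(s)) U ((q U s) U (r | p)))=True G(G(s))=False G(s)=False s=False ((q U s) U (r | p))=True (q U s)=False q=True (r | p)=True r=False p=True
s_3={q}: (G(G(s)) U ((q U s) U (r | p)))=False G(G(s))=False G(s)=False s=False ((q U s) U (r | p))=False (q U s)=False q=True (r | p)=False r=False p=False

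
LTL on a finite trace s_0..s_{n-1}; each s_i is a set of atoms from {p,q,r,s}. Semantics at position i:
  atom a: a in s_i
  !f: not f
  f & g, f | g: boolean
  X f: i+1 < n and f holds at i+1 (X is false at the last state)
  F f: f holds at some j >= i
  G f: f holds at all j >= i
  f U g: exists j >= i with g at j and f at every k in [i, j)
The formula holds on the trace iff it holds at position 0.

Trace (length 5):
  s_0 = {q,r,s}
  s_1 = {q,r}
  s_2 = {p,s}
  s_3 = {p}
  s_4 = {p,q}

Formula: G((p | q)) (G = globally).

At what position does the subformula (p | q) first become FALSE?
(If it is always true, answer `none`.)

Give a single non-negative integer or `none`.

Answer: none

Derivation:
s_0={q,r,s}: (p | q)=True p=False q=True
s_1={q,r}: (p | q)=True p=False q=True
s_2={p,s}: (p | q)=True p=True q=False
s_3={p}: (p | q)=True p=True q=False
s_4={p,q}: (p | q)=True p=True q=True
G((p | q)) holds globally = True
No violation — formula holds at every position.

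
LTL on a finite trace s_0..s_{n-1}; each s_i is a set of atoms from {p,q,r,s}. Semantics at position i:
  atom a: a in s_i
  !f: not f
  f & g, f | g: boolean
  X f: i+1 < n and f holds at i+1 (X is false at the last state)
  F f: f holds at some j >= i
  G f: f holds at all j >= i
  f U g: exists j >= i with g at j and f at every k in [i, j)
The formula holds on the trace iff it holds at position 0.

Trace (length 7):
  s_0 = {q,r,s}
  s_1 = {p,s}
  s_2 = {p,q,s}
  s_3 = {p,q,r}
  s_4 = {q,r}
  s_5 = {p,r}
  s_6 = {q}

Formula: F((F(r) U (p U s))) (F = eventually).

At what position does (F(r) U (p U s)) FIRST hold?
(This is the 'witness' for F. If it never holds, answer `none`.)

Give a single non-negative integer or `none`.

s_0={q,r,s}: (F(r) U (p U s))=True F(r)=True r=True (p U s)=True p=False s=True
s_1={p,s}: (F(r) U (p U s))=True F(r)=True r=False (p U s)=True p=True s=True
s_2={p,q,s}: (F(r) U (p U s))=True F(r)=True r=False (p U s)=True p=True s=True
s_3={p,q,r}: (F(r) U (p U s))=False F(r)=True r=True (p U s)=False p=True s=False
s_4={q,r}: (F(r) U (p U s))=False F(r)=True r=True (p U s)=False p=False s=False
s_5={p,r}: (F(r) U (p U s))=False F(r)=True r=True (p U s)=False p=True s=False
s_6={q}: (F(r) U (p U s))=False F(r)=False r=False (p U s)=False p=False s=False
F((F(r) U (p U s))) holds; first witness at position 0.

Answer: 0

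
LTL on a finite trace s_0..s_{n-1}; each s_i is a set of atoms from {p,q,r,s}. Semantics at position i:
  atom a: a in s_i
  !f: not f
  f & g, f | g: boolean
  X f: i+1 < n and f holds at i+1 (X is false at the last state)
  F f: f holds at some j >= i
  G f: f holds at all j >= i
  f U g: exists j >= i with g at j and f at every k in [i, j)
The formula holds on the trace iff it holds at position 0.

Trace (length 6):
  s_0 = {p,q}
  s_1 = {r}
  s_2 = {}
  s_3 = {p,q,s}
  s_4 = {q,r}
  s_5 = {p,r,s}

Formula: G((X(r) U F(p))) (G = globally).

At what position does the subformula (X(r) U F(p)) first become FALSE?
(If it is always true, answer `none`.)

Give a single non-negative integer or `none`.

Answer: none

Derivation:
s_0={p,q}: (X(r) U F(p))=True X(r)=True r=False F(p)=True p=True
s_1={r}: (X(r) U F(p))=True X(r)=False r=True F(p)=True p=False
s_2={}: (X(r) U F(p))=True X(r)=False r=False F(p)=True p=False
s_3={p,q,s}: (X(r) U F(p))=True X(r)=True r=False F(p)=True p=True
s_4={q,r}: (X(r) U F(p))=True X(r)=True r=True F(p)=True p=False
s_5={p,r,s}: (X(r) U F(p))=True X(r)=False r=True F(p)=True p=True
G((X(r) U F(p))) holds globally = True
No violation — formula holds at every position.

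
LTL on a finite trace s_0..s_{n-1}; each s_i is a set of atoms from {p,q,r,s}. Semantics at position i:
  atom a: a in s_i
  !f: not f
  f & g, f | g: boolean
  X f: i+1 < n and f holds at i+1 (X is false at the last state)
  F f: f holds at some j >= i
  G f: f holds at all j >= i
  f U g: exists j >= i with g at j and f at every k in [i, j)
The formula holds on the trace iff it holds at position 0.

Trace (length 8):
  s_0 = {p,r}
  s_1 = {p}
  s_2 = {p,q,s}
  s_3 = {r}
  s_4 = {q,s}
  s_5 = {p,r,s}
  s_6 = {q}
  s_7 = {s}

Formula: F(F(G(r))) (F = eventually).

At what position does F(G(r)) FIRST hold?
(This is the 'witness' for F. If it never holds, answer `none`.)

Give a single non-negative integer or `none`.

s_0={p,r}: F(G(r))=False G(r)=False r=True
s_1={p}: F(G(r))=False G(r)=False r=False
s_2={p,q,s}: F(G(r))=False G(r)=False r=False
s_3={r}: F(G(r))=False G(r)=False r=True
s_4={q,s}: F(G(r))=False G(r)=False r=False
s_5={p,r,s}: F(G(r))=False G(r)=False r=True
s_6={q}: F(G(r))=False G(r)=False r=False
s_7={s}: F(G(r))=False G(r)=False r=False
F(F(G(r))) does not hold (no witness exists).

Answer: none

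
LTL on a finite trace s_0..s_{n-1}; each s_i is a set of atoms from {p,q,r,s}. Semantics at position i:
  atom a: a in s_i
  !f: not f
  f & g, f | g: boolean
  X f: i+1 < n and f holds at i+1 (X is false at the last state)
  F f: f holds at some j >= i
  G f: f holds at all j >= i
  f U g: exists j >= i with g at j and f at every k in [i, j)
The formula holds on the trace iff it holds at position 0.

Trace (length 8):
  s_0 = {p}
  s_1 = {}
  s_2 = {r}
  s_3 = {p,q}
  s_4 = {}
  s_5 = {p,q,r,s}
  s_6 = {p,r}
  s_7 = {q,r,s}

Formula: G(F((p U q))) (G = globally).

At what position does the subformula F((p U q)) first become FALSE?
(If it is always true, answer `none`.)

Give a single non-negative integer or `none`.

s_0={p}: F((p U q))=True (p U q)=False p=True q=False
s_1={}: F((p U q))=True (p U q)=False p=False q=False
s_2={r}: F((p U q))=True (p U q)=False p=False q=False
s_3={p,q}: F((p U q))=True (p U q)=True p=True q=True
s_4={}: F((p U q))=True (p U q)=False p=False q=False
s_5={p,q,r,s}: F((p U q))=True (p U q)=True p=True q=True
s_6={p,r}: F((p U q))=True (p U q)=True p=True q=False
s_7={q,r,s}: F((p U q))=True (p U q)=True p=False q=True
G(F((p U q))) holds globally = True
No violation — formula holds at every position.

Answer: none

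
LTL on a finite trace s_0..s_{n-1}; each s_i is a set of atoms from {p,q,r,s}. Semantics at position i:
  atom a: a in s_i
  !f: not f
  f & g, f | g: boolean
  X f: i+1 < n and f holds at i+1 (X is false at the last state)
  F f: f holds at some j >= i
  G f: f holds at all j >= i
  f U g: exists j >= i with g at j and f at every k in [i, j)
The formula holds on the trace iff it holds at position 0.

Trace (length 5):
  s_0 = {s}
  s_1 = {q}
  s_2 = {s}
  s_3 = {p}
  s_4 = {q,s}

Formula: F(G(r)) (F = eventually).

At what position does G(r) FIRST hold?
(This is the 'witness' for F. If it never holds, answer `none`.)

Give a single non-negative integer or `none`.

Answer: none

Derivation:
s_0={s}: G(r)=False r=False
s_1={q}: G(r)=False r=False
s_2={s}: G(r)=False r=False
s_3={p}: G(r)=False r=False
s_4={q,s}: G(r)=False r=False
F(G(r)) does not hold (no witness exists).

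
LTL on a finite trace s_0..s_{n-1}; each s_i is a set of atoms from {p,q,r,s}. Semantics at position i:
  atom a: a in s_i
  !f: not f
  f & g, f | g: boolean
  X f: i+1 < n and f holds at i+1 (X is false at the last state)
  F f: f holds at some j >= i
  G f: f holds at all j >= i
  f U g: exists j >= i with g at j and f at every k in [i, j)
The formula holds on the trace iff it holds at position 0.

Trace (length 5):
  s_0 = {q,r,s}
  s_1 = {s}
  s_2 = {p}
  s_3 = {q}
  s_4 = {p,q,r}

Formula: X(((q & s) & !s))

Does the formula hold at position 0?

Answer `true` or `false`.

Answer: false

Derivation:
s_0={q,r,s}: X(((q & s) & !s))=False ((q & s) & !s)=False (q & s)=True q=True s=True !s=False
s_1={s}: X(((q & s) & !s))=False ((q & s) & !s)=False (q & s)=False q=False s=True !s=False
s_2={p}: X(((q & s) & !s))=False ((q & s) & !s)=False (q & s)=False q=False s=False !s=True
s_3={q}: X(((q & s) & !s))=False ((q & s) & !s)=False (q & s)=False q=True s=False !s=True
s_4={p,q,r}: X(((q & s) & !s))=False ((q & s) & !s)=False (q & s)=False q=True s=False !s=True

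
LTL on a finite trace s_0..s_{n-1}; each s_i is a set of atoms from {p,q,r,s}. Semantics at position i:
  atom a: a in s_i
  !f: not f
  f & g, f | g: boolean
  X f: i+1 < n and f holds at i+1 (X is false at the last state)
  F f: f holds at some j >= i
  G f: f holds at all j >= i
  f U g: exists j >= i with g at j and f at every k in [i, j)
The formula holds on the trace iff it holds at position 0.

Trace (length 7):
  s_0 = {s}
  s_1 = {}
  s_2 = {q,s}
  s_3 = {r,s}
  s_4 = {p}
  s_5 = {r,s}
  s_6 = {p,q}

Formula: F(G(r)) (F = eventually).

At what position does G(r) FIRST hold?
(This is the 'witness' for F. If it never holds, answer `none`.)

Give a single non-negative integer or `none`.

Answer: none

Derivation:
s_0={s}: G(r)=False r=False
s_1={}: G(r)=False r=False
s_2={q,s}: G(r)=False r=False
s_3={r,s}: G(r)=False r=True
s_4={p}: G(r)=False r=False
s_5={r,s}: G(r)=False r=True
s_6={p,q}: G(r)=False r=False
F(G(r)) does not hold (no witness exists).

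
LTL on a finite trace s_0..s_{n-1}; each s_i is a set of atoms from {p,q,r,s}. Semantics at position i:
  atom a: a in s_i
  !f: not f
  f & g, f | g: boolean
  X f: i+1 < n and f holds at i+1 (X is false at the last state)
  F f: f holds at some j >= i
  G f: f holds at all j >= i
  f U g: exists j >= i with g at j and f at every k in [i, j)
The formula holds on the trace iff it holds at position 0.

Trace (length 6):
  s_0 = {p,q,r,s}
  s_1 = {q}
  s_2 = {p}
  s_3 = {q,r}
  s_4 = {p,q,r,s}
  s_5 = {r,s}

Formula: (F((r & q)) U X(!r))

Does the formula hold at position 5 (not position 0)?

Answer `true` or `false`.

Answer: false

Derivation:
s_0={p,q,r,s}: (F((r & q)) U X(!r))=True F((r & q))=True (r & q)=True r=True q=True X(!r)=True !r=False
s_1={q}: (F((r & q)) U X(!r))=True F((r & q))=True (r & q)=False r=False q=True X(!r)=True !r=True
s_2={p}: (F((r & q)) U X(!r))=False F((r & q))=True (r & q)=False r=False q=False X(!r)=False !r=True
s_3={q,r}: (F((r & q)) U X(!r))=False F((r & q))=True (r & q)=True r=True q=True X(!r)=False !r=False
s_4={p,q,r,s}: (F((r & q)) U X(!r))=False F((r & q))=True (r & q)=True r=True q=True X(!r)=False !r=False
s_5={r,s}: (F((r & q)) U X(!r))=False F((r & q))=False (r & q)=False r=True q=False X(!r)=False !r=False
Evaluating at position 5: result = False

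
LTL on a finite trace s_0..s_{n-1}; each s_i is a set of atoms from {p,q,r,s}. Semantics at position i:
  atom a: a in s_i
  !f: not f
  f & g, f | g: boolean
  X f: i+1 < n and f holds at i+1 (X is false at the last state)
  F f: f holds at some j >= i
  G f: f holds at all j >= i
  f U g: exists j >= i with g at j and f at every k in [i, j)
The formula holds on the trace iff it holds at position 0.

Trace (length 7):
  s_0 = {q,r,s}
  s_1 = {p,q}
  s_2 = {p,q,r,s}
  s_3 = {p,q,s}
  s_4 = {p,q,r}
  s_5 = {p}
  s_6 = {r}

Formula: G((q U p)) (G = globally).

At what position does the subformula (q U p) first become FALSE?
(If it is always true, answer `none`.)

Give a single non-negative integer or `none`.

s_0={q,r,s}: (q U p)=True q=True p=False
s_1={p,q}: (q U p)=True q=True p=True
s_2={p,q,r,s}: (q U p)=True q=True p=True
s_3={p,q,s}: (q U p)=True q=True p=True
s_4={p,q,r}: (q U p)=True q=True p=True
s_5={p}: (q U p)=True q=False p=True
s_6={r}: (q U p)=False q=False p=False
G((q U p)) holds globally = False
First violation at position 6.

Answer: 6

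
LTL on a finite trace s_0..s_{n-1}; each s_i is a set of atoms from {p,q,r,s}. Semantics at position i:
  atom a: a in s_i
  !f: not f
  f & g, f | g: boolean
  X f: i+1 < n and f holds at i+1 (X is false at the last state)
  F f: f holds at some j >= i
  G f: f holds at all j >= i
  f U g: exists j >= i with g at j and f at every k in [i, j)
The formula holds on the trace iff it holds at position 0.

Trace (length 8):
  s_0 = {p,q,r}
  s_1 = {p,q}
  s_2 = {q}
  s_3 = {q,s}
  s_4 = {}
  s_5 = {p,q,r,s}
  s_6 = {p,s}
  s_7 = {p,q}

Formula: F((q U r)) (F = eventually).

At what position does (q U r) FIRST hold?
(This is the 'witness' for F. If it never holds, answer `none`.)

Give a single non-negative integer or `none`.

s_0={p,q,r}: (q U r)=True q=True r=True
s_1={p,q}: (q U r)=False q=True r=False
s_2={q}: (q U r)=False q=True r=False
s_3={q,s}: (q U r)=False q=True r=False
s_4={}: (q U r)=False q=False r=False
s_5={p,q,r,s}: (q U r)=True q=True r=True
s_6={p,s}: (q U r)=False q=False r=False
s_7={p,q}: (q U r)=False q=True r=False
F((q U r)) holds; first witness at position 0.

Answer: 0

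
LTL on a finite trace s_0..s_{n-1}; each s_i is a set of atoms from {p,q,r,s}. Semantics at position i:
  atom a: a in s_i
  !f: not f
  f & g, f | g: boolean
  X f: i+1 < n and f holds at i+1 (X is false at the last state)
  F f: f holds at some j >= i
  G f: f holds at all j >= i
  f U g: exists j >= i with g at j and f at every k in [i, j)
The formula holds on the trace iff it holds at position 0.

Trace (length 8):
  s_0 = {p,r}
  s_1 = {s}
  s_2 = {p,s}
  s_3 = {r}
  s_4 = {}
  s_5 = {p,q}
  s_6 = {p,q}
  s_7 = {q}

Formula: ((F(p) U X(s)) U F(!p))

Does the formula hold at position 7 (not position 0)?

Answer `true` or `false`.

s_0={p,r}: ((F(p) U X(s)) U F(!p))=True (F(p) U X(s))=True F(p)=True p=True X(s)=True s=False F(!p)=True !p=False
s_1={s}: ((F(p) U X(s)) U F(!p))=True (F(p) U X(s))=True F(p)=True p=False X(s)=True s=True F(!p)=True !p=True
s_2={p,s}: ((F(p) U X(s)) U F(!p))=True (F(p) U X(s))=False F(p)=True p=True X(s)=False s=True F(!p)=True !p=False
s_3={r}: ((F(p) U X(s)) U F(!p))=True (F(p) U X(s))=False F(p)=True p=False X(s)=False s=False F(!p)=True !p=True
s_4={}: ((F(p) U X(s)) U F(!p))=True (F(p) U X(s))=False F(p)=True p=False X(s)=False s=False F(!p)=True !p=True
s_5={p,q}: ((F(p) U X(s)) U F(!p))=True (F(p) U X(s))=False F(p)=True p=True X(s)=False s=False F(!p)=True !p=False
s_6={p,q}: ((F(p) U X(s)) U F(!p))=True (F(p) U X(s))=False F(p)=True p=True X(s)=False s=False F(!p)=True !p=False
s_7={q}: ((F(p) U X(s)) U F(!p))=True (F(p) U X(s))=False F(p)=False p=False X(s)=False s=False F(!p)=True !p=True
Evaluating at position 7: result = True

Answer: true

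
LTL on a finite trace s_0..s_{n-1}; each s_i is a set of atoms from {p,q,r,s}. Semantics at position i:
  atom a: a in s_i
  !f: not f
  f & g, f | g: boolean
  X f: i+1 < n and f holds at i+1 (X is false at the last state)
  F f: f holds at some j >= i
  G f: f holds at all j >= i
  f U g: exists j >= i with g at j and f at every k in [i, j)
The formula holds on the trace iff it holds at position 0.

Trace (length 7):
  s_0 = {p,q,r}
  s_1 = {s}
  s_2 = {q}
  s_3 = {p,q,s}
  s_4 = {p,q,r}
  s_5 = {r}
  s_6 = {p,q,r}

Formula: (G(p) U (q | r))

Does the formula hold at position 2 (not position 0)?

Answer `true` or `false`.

Answer: true

Derivation:
s_0={p,q,r}: (G(p) U (q | r))=True G(p)=False p=True (q | r)=True q=True r=True
s_1={s}: (G(p) U (q | r))=False G(p)=False p=False (q | r)=False q=False r=False
s_2={q}: (G(p) U (q | r))=True G(p)=False p=False (q | r)=True q=True r=False
s_3={p,q,s}: (G(p) U (q | r))=True G(p)=False p=True (q | r)=True q=True r=False
s_4={p,q,r}: (G(p) U (q | r))=True G(p)=False p=True (q | r)=True q=True r=True
s_5={r}: (G(p) U (q | r))=True G(p)=False p=False (q | r)=True q=False r=True
s_6={p,q,r}: (G(p) U (q | r))=True G(p)=True p=True (q | r)=True q=True r=True
Evaluating at position 2: result = True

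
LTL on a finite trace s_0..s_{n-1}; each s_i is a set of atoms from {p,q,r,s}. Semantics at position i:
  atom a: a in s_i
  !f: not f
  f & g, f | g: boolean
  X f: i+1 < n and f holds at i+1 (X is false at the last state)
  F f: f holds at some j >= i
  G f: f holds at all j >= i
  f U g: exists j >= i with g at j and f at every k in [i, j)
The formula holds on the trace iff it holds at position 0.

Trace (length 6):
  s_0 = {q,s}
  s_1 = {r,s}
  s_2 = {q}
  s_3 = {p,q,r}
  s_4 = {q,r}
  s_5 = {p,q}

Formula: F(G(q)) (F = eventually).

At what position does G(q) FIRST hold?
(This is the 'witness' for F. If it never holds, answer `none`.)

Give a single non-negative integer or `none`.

Answer: 2

Derivation:
s_0={q,s}: G(q)=False q=True
s_1={r,s}: G(q)=False q=False
s_2={q}: G(q)=True q=True
s_3={p,q,r}: G(q)=True q=True
s_4={q,r}: G(q)=True q=True
s_5={p,q}: G(q)=True q=True
F(G(q)) holds; first witness at position 2.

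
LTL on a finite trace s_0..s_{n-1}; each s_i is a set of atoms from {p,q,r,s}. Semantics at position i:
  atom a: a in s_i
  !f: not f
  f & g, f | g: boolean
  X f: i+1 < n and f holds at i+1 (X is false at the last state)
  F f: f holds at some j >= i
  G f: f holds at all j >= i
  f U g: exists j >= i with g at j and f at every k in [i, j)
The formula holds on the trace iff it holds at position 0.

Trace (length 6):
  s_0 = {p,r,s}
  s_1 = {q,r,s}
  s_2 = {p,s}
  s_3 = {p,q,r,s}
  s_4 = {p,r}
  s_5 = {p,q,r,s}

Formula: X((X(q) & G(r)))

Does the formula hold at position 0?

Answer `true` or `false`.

s_0={p,r,s}: X((X(q) & G(r)))=False (X(q) & G(r))=False X(q)=True q=False G(r)=False r=True
s_1={q,r,s}: X((X(q) & G(r)))=False (X(q) & G(r))=False X(q)=False q=True G(r)=False r=True
s_2={p,s}: X((X(q) & G(r)))=False (X(q) & G(r))=False X(q)=True q=False G(r)=False r=False
s_3={p,q,r,s}: X((X(q) & G(r)))=True (X(q) & G(r))=False X(q)=False q=True G(r)=True r=True
s_4={p,r}: X((X(q) & G(r)))=False (X(q) & G(r))=True X(q)=True q=False G(r)=True r=True
s_5={p,q,r,s}: X((X(q) & G(r)))=False (X(q) & G(r))=False X(q)=False q=True G(r)=True r=True

Answer: false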